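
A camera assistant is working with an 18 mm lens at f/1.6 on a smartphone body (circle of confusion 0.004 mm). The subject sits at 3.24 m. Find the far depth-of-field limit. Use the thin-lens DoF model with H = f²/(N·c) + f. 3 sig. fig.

Hyperfocal distance H = f²/(N·c) + f = 18²/(1.6 × 0.004) + 18 = 324/0.0064 + 18 ≈ 50643.0 mm ≈ 50.64 m.
Far limit Df = s·(H − f)/(H − s) = 3240 × (50643.0 − 18) / (50643.0 − 3240) = 3240 × 50625.0 / 47403.0 ≈ 3460.2 mm ≈ 3.46 m.

3.46 m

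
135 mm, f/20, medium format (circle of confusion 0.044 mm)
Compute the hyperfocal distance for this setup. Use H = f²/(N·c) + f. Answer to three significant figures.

Hyperfocal distance H = f²/(N·c) + f = 135²/(20 × 0.044) + 135 = 18225/0.88 + 135 ≈ 20845.2 mm ≈ 20.8 m.

20.8 m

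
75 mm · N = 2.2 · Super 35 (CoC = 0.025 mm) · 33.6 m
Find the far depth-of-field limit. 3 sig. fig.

50.0 m

Hyperfocal distance H = f²/(N·c) + f = 75²/(2.2 × 0.025) + 75 = 5625/0.055 + 75 ≈ 102347.7 mm ≈ 102.3 m.
Far limit Df = s·(H − f)/(H − s) = 33600 × (102347.7 − 75) / (102347.7 − 33600) = 33600 × 102272.7 / 68747.7 ≈ 49985 mm ≈ 50.0 m.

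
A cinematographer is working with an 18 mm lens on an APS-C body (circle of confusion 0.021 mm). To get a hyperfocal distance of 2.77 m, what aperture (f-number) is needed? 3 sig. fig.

f/5.61

Rearrange H = f²/(N·c) + f for N: N = f² / ((H − f)·c).
N = 18² / ((2770 − 18) × 0.021) = 324 / 57.79 ≈ 5.61.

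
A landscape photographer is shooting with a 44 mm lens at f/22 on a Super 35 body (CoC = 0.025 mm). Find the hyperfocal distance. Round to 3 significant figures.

Hyperfocal distance H = f²/(N·c) + f = 44²/(22 × 0.025) + 44 = 1936/0.55 + 44 ≈ 3564.0 mm ≈ 3.56 m.

3.56 m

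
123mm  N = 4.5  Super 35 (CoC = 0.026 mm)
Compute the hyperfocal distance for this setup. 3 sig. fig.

Hyperfocal distance H = f²/(N·c) + f = 123²/(4.5 × 0.026) + 123 = 15129/0.117 + 123 ≈ 129430.7 mm ≈ 129 m.

129 m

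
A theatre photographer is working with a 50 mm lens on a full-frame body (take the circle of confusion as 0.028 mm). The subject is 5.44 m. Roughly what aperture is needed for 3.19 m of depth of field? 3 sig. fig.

Write h = H − f = f²/(N·c). The thin-lens limits are Dn = s·h/(h + (s−f)) and Df = s·h/(h − (s−f)), so DoF = Df − Dn = 2·s·(s−f)·h / (h² − (s−f)²).
That is a quadratic in h: DoF·h² − 2·s·(s−f)·h − DoF·(s−f)² = 0 ⇒ h = (s−f)·(s + √(s² + DoF²)) / DoF = 5390 × (5440 + √(5440² + 3190²)) / 3190 = 5390 × (5440 + 6306.32) / 3190 ≈ 19847 mm.
Then N = f²/(c·h) = 50² / (0.028 × 19847) = 2500 / 555.72 ≈ 4.50.

f/4.50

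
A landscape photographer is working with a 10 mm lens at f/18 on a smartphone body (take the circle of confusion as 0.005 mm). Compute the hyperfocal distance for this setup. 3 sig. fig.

Hyperfocal distance H = f²/(N·c) + f = 10²/(18 × 0.005) + 10 = 100/0.09 + 10 ≈ 1121.1 mm ≈ 1.12 m.

1.12 m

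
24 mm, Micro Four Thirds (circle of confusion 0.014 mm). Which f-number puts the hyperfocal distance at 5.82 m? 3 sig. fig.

Rearrange H = f²/(N·c) + f for N: N = f² / ((H − f)·c).
N = 24² / ((5820 − 24) × 0.014) = 576 / 81.14 ≈ 7.10.

f/7.10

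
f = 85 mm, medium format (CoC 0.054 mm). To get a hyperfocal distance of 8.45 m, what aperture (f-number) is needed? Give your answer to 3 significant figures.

Rearrange H = f²/(N·c) + f for N: N = f² / ((H − f)·c).
N = 85² / ((8450 − 85) × 0.054) = 7225 / 451.7 ≈ 16.

f/16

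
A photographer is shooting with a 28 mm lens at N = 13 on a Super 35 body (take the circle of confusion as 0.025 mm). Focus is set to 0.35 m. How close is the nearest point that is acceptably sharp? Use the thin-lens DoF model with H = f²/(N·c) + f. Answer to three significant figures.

309 mm

Hyperfocal distance H = f²/(N·c) + f = 28²/(13 × 0.025) + 28 = 784/0.325 + 28 ≈ 2440.3 mm ≈ 2.440 m.
Near limit Dn = s·(H − f)/(H + s − 2f) = 350 × (2440.3 − 28) / (2440.3 + 350 − 2 × 28) = 350 × 2412.3 / 2734.3 ≈ 308.78 mm.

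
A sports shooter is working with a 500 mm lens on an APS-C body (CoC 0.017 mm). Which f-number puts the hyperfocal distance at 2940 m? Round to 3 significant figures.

Rearrange H = f²/(N·c) + f for N: N = f² / ((H − f)·c).
N = 500² / ((2940000 − 500) × 0.017) = 250000 / 49972 ≈ 5.

f/5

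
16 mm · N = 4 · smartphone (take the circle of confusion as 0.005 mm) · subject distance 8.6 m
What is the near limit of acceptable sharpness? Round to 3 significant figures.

Hyperfocal distance H = f²/(N·c) + f = 16²/(4 × 0.005) + 16 = 256/0.02 + 16 ≈ 12816.0 mm ≈ 12.82 m.
Near limit Dn = s·(H − f)/(H + s − 2f) = 8600 × (12816.0 − 16) / (12816.0 + 8600 − 2 × 16) = 8600 × 12800.0 / 21384.0 ≈ 5147.8 mm ≈ 5.15 m.

5.15 m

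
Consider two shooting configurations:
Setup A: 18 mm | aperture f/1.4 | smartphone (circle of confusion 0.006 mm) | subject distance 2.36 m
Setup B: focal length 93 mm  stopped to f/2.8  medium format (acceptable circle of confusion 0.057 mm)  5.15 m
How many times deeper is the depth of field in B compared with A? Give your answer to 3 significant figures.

3.37

Setup A: H = 18²/(1.4×0.006) + 18 ≈ 38589.4 mm; DoF = Df − Dn = 2512.56 − 2224.91 ≈ 287.65 mm.
Setup B: H = 93²/(2.8×0.057) + 93 ≈ 54284.7 mm; DoF = Df − Dn = 5680.04 − 4710.44 ≈ 969.60 mm.
Ratio = 969.60 / 287.65 ≈ 3.37.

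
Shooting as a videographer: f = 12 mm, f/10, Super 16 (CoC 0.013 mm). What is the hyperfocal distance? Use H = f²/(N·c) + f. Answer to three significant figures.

1.12 m

Hyperfocal distance H = f²/(N·c) + f = 12²/(10 × 0.013) + 12 = 144/0.13 + 12 ≈ 1119.7 mm ≈ 1.12 m.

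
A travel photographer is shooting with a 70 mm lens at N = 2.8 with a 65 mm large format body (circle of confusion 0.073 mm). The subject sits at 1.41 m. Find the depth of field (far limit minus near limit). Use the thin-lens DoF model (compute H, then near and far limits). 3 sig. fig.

158 mm

Hyperfocal distance H = f²/(N·c) + f = 70²/(2.8 × 0.073) + 70 = 4900/0.2044 + 70 ≈ 24042.6 mm ≈ 24.04 m.
Near limit Dn = s·(H − f)/(H + s − 2f) = 1410 × (24042.6 − 70) / (24042.6 + 1410 − 2 × 70) = 1410 × 23972.6 / 25312.6 ≈ 1335.36 mm.
Far limit Df = s·(H − f)/(H − s) = 1410 × (24042.6 − 70) / (24042.6 − 1410) = 1410 × 23972.6 / 22632.6 ≈ 1493.48 mm.
Depth of field = Df − Dn = 1493.48 − 1335.36 ≈ 158.12 mm.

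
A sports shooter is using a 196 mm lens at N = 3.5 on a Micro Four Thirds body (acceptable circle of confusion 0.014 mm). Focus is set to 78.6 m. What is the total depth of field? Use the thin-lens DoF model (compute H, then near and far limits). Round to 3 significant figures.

15.9 m

Hyperfocal distance H = f²/(N·c) + f = 196²/(3.5 × 0.014) + 196 = 38416/0.049 + 196 ≈ 784196.0 mm ≈ 784.2 m.
Near limit Dn = s·(H − f)/(H + s − 2f) = 78600 × (784196.0 − 196) / (784196.0 + 78600 − 2 × 196) = 78600 × 784000.0 / 862404.0 ≈ 71454 mm.
Far limit Df = s·(H − f)/(H − s) = 78600 × (784196.0 − 196) / (784196.0 − 78600) = 78600 × 784000.0 / 705596.0 ≈ 87334 mm.
Depth of field = Df − Dn = 87334 − 71454 ≈ 15880 mm ≈ 15.9 m.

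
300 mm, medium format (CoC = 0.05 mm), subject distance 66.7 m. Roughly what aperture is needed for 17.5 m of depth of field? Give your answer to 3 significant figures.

Write h = H − f = f²/(N·c). The thin-lens limits are Dn = s·h/(h + (s−f)) and Df = s·h/(h − (s−f)), so DoF = Df − Dn = 2·s·(s−f)·h / (h² − (s−f)²).
That is a quadratic in h: DoF·h² − 2·s·(s−f)·h − DoF·(s−f)² = 0 ⇒ h = (s−f)·(s + √(s² + DoF²)) / DoF = 66400 × (66700 + √(66700² + 17500²)) / 17500 = 66400 × (66700 + 68957.5) / 17500 ≈ 514723 mm.
Then N = f²/(c·h) = 300² / (0.05 × 514723) = 90000 / 25736 ≈ 3.50.

f/3.50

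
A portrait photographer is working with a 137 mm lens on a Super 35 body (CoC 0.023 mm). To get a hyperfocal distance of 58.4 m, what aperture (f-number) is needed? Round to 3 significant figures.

f/14

Rearrange H = f²/(N·c) + f for N: N = f² / ((H − f)·c).
N = 137² / ((58400 − 137) × 0.023) = 18769 / 1340 ≈ 14.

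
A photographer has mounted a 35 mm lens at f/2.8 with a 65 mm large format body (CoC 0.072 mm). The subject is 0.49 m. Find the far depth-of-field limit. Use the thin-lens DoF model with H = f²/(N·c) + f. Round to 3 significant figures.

0.530 m

Hyperfocal distance H = f²/(N·c) + f = 35²/(2.8 × 0.072) + 35 = 1225/0.2016 + 35 ≈ 6111.4 mm ≈ 6.111 m.
Far limit Df = s·(H − f)/(H − s) = 490 × (6111.4 − 35) / (6111.4 − 490) = 490 × 6076.4 / 5621.4 ≈ 529.66 mm ≈ 0.530 m.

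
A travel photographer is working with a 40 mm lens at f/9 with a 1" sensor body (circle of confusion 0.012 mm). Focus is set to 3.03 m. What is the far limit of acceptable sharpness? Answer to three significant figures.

3.80 m

Hyperfocal distance H = f²/(N·c) + f = 40²/(9 × 0.012) + 40 = 1600/0.108 + 40 ≈ 14854.8 mm ≈ 14.85 m.
Far limit Df = s·(H − f)/(H − s) = 3030 × (14854.8 − 40) / (14854.8 − 3030) = 3030 × 14814.8 / 11824.8 ≈ 3796.2 mm ≈ 3.80 m.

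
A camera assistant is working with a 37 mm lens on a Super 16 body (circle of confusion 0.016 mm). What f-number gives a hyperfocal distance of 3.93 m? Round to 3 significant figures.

Rearrange H = f²/(N·c) + f for N: N = f² / ((H − f)·c).
N = 37² / ((3930 − 37) × 0.016) = 1369 / 62.29 ≈ 22.

f/22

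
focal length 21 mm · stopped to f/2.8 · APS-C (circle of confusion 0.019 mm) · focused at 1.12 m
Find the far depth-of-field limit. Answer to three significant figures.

1.29 m

Hyperfocal distance H = f²/(N·c) + f = 21²/(2.8 × 0.019) + 21 = 441/0.0532 + 21 ≈ 8310.5 mm ≈ 8.310 m.
Far limit Df = s·(H − f)/(H − s) = 1120 × (8310.5 − 21) / (8310.5 − 1120) = 1120 × 8289.5 / 7190.5 ≈ 1291.2 mm ≈ 1.29 m.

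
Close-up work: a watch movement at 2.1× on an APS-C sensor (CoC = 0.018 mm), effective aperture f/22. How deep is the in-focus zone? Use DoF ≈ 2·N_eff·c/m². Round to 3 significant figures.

At magnification m, DoF ≈ 2·N_eff·c/m² = 2 × 22 × 0.018 / 2.1² = 0.792 / 4.41 ≈ 0.18 mm.

0.180 mm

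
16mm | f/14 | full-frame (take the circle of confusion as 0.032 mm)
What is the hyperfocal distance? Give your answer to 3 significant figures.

Hyperfocal distance H = f²/(N·c) + f = 16²/(14 × 0.032) + 16 = 256/0.448 + 16 ≈ 587.4 mm ≈ 0.587 m.

0.587 m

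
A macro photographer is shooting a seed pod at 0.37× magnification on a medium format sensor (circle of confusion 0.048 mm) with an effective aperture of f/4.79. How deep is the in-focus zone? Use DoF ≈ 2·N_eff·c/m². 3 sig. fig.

3.36 mm

At magnification m, DoF ≈ 2·N_eff·c/m² = 2 × 4.79 × 0.048 / 0.37² = 0.4598 / 0.1369 ≈ 3.36 mm.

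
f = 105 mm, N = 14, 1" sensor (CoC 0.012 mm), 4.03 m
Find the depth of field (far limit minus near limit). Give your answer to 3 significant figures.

484 mm

Hyperfocal distance H = f²/(N·c) + f = 105²/(14 × 0.012) + 105 = 11025/0.168 + 105 ≈ 65730.0 mm ≈ 65.73 m.
Near limit Dn = s·(H − f)/(H + s − 2f) = 4030 × (65730.0 − 105) / (65730.0 + 4030 − 2 × 105) = 4030 × 65625.0 / 69550.0 ≈ 3802.57 mm.
Far limit Df = s·(H − f)/(H − s) = 4030 × (65730.0 − 105) / (65730.0 − 4030) = 4030 × 65625.0 / 61700.0 ≈ 4286.37 mm.
Depth of field = Df − Dn = 4286.37 − 3802.57 ≈ 483.80 mm.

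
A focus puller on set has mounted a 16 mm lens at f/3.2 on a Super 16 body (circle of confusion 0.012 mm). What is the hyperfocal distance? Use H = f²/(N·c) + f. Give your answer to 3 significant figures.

6.68 m

Hyperfocal distance H = f²/(N·c) + f = 16²/(3.2 × 0.012) + 16 = 256/0.0384 + 16 ≈ 6682.7 mm ≈ 6.68 m.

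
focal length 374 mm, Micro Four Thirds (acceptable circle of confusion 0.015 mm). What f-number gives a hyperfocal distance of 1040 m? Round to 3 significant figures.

f/8.97

Rearrange H = f²/(N·c) + f for N: N = f² / ((H − f)·c).
N = 374² / ((1040000 − 374) × 0.015) = 139876 / 15594 ≈ 8.97.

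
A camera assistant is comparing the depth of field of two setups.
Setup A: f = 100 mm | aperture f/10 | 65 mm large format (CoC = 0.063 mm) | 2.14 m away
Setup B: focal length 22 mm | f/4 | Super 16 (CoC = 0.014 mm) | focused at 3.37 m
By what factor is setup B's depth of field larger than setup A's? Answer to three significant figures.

5.49

Setup A: H = 100²/(10×0.063) + 100 ≈ 15973.0 mm; DoF = Df − Dn = 2455.59 − 1896.29 ≈ 559.30 mm.
Setup B: H = 22²/(4×0.014) + 22 ≈ 8664.9 mm; DoF = Df − Dn = 5500.9 − 2429.1 ≈ 3071.8 mm.
Ratio = 3071.8 / 559.30 ≈ 5.49.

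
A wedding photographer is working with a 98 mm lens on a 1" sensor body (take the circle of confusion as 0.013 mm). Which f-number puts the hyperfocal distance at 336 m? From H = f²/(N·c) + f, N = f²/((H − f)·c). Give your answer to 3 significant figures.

f/2.20

Rearrange H = f²/(N·c) + f for N: N = f² / ((H − f)·c).
N = 98² / ((336000 − 98) × 0.013) = 9604 / 4367 ≈ 2.20.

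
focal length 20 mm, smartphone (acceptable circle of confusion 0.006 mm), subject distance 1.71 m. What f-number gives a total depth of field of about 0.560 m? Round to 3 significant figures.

f/6.29

Write h = H − f = f²/(N·c). The thin-lens limits are Dn = s·h/(h + (s−f)) and Df = s·h/(h − (s−f)), so DoF = Df − Dn = 2·s·(s−f)·h / (h² − (s−f)²).
That is a quadratic in h: DoF·h² − 2·s·(s−f)·h − DoF·(s−f)² = 0 ⇒ h = (s−f)·(s + √(s² + DoF²)) / DoF = 1690 × (1710 + √(1710² + 560²)) / 560 = 1690 × (1710 + 1799.36) / 560 ≈ 10591 mm.
Then N = f²/(c·h) = 20² / (0.006 × 10591) = 400 / 63.545 ≈ 6.29.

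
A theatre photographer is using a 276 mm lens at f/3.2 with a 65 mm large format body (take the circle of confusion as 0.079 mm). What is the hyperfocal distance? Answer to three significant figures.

302 m

Hyperfocal distance H = f²/(N·c) + f = 276²/(3.2 × 0.079) + 276 = 76176/0.2528 + 276 ≈ 301605.1 mm ≈ 302 m.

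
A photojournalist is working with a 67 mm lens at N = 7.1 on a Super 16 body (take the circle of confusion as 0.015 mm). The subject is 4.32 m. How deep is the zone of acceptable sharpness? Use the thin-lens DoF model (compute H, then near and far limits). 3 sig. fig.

0.881 m

Hyperfocal distance H = f²/(N·c) + f = 67²/(7.1 × 0.015) + 67 = 4489/0.1065 + 67 ≈ 42217.2 mm ≈ 42.22 m.
Near limit Dn = s·(H − f)/(H + s − 2f) = 4320 × (42217.2 − 67) / (42217.2 + 4320 − 2 × 67) = 4320 × 42150.2 / 46403.2 ≈ 3924.06 mm.
Far limit Df = s·(H − f)/(H − s) = 4320 × (42217.2 − 67) / (42217.2 − 4320) = 4320 × 42150.2 / 37897.2 ≈ 4804.81 mm.
Depth of field = Df − Dn = 4804.81 − 3924.06 ≈ 880.75 mm ≈ 0.881 m.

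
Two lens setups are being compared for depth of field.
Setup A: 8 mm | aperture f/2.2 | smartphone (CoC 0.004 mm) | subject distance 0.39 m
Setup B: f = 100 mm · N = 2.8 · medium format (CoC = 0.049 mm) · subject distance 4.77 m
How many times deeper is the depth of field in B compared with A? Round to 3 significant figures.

Setup A: H = 8²/(2.2×0.004) + 8 ≈ 7280.7 mm; DoF = Df − Dn = 411.620 − 370.538 ≈ 41.082 mm.
Setup B: H = 100²/(2.8×0.049) + 100 ≈ 72986.3 mm; DoF = Df − Dn = 5096.55 − 4482.78 ≈ 613.77 mm.
Ratio = 613.77 / 41.082 ≈ 14.9.

14.9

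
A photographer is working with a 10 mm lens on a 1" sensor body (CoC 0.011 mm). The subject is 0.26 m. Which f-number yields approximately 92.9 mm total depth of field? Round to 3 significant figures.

f/6.30

Write h = H − f = f²/(N·c). The thin-lens limits are Dn = s·h/(h + (s−f)) and Df = s·h/(h − (s−f)), so DoF = Df − Dn = 2·s·(s−f)·h / (h² − (s−f)²).
That is a quadratic in h: DoF·h² − 2·s·(s−f)·h − DoF·(s−f)² = 0 ⇒ h = (s−f)·(s + √(s² + DoF²)) / DoF = 250 × (260 + √(260² + 92.9²)) / 92.9 = 250 × (260 + 276.099) / 92.9 ≈ 1442.7 mm.
Then N = f²/(c·h) = 10² / (0.011 × 1442.7) = 100 / 15.869 ≈ 6.30.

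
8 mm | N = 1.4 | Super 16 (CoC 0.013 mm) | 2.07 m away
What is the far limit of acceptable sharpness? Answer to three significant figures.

5.00 m

Hyperfocal distance H = f²/(N·c) + f = 8²/(1.4 × 0.013) + 8 = 64/0.0182 + 8 ≈ 3524.5 mm ≈ 3.524 m.
Far limit Df = s·(H − f)/(H − s) = 2070 × (3524.5 − 8) / (3524.5 − 2070) = 2070 × 3516.5 / 1454.5 ≈ 5004.6 mm ≈ 5.00 m.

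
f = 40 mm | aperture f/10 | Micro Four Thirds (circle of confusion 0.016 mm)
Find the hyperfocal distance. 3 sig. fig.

Hyperfocal distance H = f²/(N·c) + f = 40²/(10 × 0.016) + 40 = 1600/0.16 + 40 ≈ 10040.0 mm ≈ 10.0 m.

10.0 m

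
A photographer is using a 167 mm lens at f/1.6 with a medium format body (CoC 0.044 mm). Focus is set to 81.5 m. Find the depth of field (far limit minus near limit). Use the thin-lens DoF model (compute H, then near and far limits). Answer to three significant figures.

34.9 m

Hyperfocal distance H = f²/(N·c) + f = 167²/(1.6 × 0.044) + 167 = 27889/0.0704 + 167 ≈ 396317.6 mm ≈ 396.3 m.
Near limit Dn = s·(H − f)/(H + s − 2f) = 81500 × (396317.6 − 167) / (396317.6 + 81500 − 2 × 167) = 81500 × 396150.6 / 477483.6 ≈ 67618 mm.
Far limit Df = s·(H − f)/(H − s) = 81500 × (396317.6 − 167) / (396317.6 − 81500) = 81500 × 396150.6 / 314817.6 ≈ 102555 mm.
Depth of field = Df − Dn = 102555 − 67618 ≈ 34937 mm ≈ 34.9 m.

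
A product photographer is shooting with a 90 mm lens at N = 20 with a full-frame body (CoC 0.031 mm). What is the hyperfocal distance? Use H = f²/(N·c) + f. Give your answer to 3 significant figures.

13.2 m

Hyperfocal distance H = f²/(N·c) + f = 90²/(20 × 0.031) + 90 = 8100/0.62 + 90 ≈ 13154.5 mm ≈ 13.2 m.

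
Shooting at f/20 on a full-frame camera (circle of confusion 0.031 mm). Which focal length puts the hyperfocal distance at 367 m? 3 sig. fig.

477 mm

From H = f²/(N·c) + f, with f ≪ H: f ≈ √(H·N·c) = √(367000 × 20 × 0.031) = √227540 ≈ 477.0 mm.
The +f correction barely moves this — solving exactly, f² + N·c·f − N·c·H = 0 ⇒ f = (−N·c + √((N·c)² + 4·N·c·H))/2 = (−0.62 + √910160)/2 ≈ 476.70 mm, so f ≈ 477 mm.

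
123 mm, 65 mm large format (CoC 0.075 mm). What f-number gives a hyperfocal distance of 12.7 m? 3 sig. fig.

f/16

Rearrange H = f²/(N·c) + f for N: N = f² / ((H − f)·c).
N = 123² / ((12700 − 123) × 0.075) = 15129 / 943.3 ≈ 16.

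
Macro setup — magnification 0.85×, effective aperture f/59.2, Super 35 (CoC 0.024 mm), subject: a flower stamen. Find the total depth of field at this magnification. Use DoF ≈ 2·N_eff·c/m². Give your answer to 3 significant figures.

At magnification m, DoF ≈ 2·N_eff·c/m² = 2 × 59.2 × 0.024 / 0.85² = 2.842 / 0.7225 ≈ 3.93 mm.

3.93 mm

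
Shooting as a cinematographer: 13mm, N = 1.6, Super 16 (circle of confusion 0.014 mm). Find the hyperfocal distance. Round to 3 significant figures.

Hyperfocal distance H = f²/(N·c) + f = 13²/(1.6 × 0.014) + 13 = 169/0.0224 + 13 ≈ 7557.6 mm ≈ 7.56 m.

7.56 m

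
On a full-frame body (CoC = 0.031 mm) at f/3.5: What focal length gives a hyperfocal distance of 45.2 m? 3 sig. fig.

70.0 mm

From H = f²/(N·c) + f, with f ≪ H: f ≈ √(H·N·c) = √(45200 × 3.5 × 0.031) = √4904.2 ≈ 70.03 mm.
The +f correction barely moves this — solving exactly, f² + N·c·f − N·c·H = 0 ⇒ f = (−N·c + √((N·c)² + 4·N·c·H))/2 = (−0.1085 + √19617)/2 ≈ 69.976 mm, so f ≈ 70.0 mm.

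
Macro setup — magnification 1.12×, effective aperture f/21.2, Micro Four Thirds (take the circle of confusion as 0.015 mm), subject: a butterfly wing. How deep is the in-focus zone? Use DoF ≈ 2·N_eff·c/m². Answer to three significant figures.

At magnification m, DoF ≈ 2·N_eff·c/m² = 2 × 21.2 × 0.015 / 1.12² = 0.636 / 1.254 ≈ 0.507 mm.

0.507 mm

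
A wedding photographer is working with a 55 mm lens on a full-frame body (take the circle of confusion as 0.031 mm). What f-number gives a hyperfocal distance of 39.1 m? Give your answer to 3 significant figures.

f/2.50

Rearrange H = f²/(N·c) + f for N: N = f² / ((H − f)·c).
N = 55² / ((39100 − 55) × 0.031) = 3025 / 1210 ≈ 2.50.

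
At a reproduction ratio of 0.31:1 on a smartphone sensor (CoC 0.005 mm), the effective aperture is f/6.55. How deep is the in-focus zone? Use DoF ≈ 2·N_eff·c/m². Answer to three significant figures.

At magnification m, DoF ≈ 2·N_eff·c/m² = 2 × 6.55 × 0.005 / 0.31² = 0.0655 / 0.0961 ≈ 0.682 mm.

0.682 mm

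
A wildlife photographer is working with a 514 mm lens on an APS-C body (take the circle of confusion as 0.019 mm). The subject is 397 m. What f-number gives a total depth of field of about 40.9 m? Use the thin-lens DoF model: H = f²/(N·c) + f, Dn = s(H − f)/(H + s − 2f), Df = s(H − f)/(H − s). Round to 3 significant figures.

Write h = H − f = f²/(N·c). The thin-lens limits are Dn = s·h/(h + (s−f)) and Df = s·h/(h − (s−f)), so DoF = Df − Dn = 2·s·(s−f)·h / (h² − (s−f)²).
That is a quadratic in h: DoF·h² − 2·s·(s−f)·h − DoF·(s−f)² = 0 ⇒ h = (s−f)·(s + √(s² + DoF²)) / DoF = 396486 × (397000 + √(397000² + 40900²)) / 40900 = 396486 × (397000 + 399101) / 40900 ≈ 7717433 mm.
Then N = f²/(c·h) = 514² / (0.019 × 7717433) = 264196 / 146631 ≈ 1.80.

f/1.80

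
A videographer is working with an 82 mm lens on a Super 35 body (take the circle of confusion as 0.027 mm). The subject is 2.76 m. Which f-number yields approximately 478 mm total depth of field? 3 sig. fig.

f/7.99

Write h = H − f = f²/(N·c). The thin-lens limits are Dn = s·h/(h + (s−f)) and Df = s·h/(h − (s−f)), so DoF = Df − Dn = 2·s·(s−f)·h / (h² − (s−f)²).
That is a quadratic in h: DoF·h² − 2·s·(s−f)·h − DoF·(s−f)² = 0 ⇒ h = (s−f)·(s + √(s² + DoF²)) / DoF = 2678 × (2760 + √(2760² + 478²)) / 478 = 2678 × (2760 + 2801.09) / 478 ≈ 31156 mm.
Then N = f²/(c·h) = 82² / (0.027 × 31156) = 6724 / 841.21 ≈ 7.99.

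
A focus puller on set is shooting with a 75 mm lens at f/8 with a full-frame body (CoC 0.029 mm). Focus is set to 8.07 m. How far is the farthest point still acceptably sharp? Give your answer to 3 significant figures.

12.0 m

Hyperfocal distance H = f²/(N·c) + f = 75²/(8 × 0.029) + 75 = 5625/0.232 + 75 ≈ 24320.7 mm ≈ 24.32 m.
Far limit Df = s·(H − f)/(H − s) = 8070 × (24320.7 − 75) / (24320.7 − 8070) = 8070 × 24245.7 / 16250.7 ≈ 12040 mm ≈ 12.0 m.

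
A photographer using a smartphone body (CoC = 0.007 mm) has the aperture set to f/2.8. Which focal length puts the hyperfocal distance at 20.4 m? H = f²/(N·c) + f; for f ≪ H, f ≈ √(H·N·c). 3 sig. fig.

From H = f²/(N·c) + f, with f ≪ H: f ≈ √(H·N·c) = √(20400 × 2.8 × 0.007) = √399.84 ≈ 20.00 mm.
The +f correction barely moves this — solving exactly, f² + N·c·f − N·c·H = 0 ⇒ f = (−N·c + √((N·c)² + 4·N·c·H))/2 = (−0.0196 + √1599.4)/2 ≈ 19.986 mm, so f ≈ 20.0 mm.

20.0 mm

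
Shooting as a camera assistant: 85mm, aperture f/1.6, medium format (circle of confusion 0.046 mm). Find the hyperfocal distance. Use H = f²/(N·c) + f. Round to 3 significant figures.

Hyperfocal distance H = f²/(N·c) + f = 85²/(1.6 × 0.046) + 85 = 7225/0.0736 + 85 ≈ 98250.8 mm ≈ 98.3 m.

98.3 m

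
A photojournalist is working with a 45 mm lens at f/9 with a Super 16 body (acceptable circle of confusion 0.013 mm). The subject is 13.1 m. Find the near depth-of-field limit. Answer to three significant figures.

Hyperfocal distance H = f²/(N·c) + f = 45²/(9 × 0.013) + 45 = 2025/0.117 + 45 ≈ 17352.7 mm ≈ 17.35 m.
Near limit Dn = s·(H − f)/(H + s − 2f) = 13100 × (17352.7 − 45) / (17352.7 + 13100 − 2 × 45) = 13100 × 17307.7 / 30362.7 ≈ 7467.4 mm ≈ 7.47 m.

7.47 m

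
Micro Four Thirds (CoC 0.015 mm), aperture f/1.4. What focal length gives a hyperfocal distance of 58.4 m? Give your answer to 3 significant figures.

35.0 mm

From H = f²/(N·c) + f, with f ≪ H: f ≈ √(H·N·c) = √(58400 × 1.4 × 0.015) = √1226.4 ≈ 35.02 mm.
The +f correction barely moves this — solving exactly, f² + N·c·f − N·c·H = 0 ⇒ f = (−N·c + √((N·c)² + 4·N·c·H))/2 = (−0.021 + √4905.6)/2 ≈ 35.009 mm, so f ≈ 35.0 mm.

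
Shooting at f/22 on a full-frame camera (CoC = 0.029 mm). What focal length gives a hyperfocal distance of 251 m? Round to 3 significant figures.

From H = f²/(N·c) + f, with f ≪ H: f ≈ √(H·N·c) = √(251000 × 22 × 0.029) = √160138 ≈ 400.2 mm.
The +f correction barely moves this — solving exactly, f² + N·c·f − N·c·H = 0 ⇒ f = (−N·c + √((N·c)² + 4·N·c·H))/2 = (−0.638 + √640552)/2 ≈ 399.85 mm, so f ≈ 400 mm.

400 mm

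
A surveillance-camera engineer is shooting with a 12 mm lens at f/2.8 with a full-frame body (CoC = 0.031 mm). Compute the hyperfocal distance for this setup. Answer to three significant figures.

1.67 m

Hyperfocal distance H = f²/(N·c) + f = 12²/(2.8 × 0.031) + 12 = 144/0.0868 + 12 ≈ 1671.0 mm ≈ 1.67 m.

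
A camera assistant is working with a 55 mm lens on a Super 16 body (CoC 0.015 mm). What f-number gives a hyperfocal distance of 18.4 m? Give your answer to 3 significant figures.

Rearrange H = f²/(N·c) + f for N: N = f² / ((H − f)·c).
N = 55² / ((18400 − 55) × 0.015) = 3025 / 275.2 ≈ 11.

f/11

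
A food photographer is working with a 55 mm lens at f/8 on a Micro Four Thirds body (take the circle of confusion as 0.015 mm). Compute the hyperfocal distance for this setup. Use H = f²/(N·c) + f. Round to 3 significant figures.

Hyperfocal distance H = f²/(N·c) + f = 55²/(8 × 0.015) + 55 = 3025/0.12 + 55 ≈ 25263.3 mm ≈ 25.3 m.

25.3 m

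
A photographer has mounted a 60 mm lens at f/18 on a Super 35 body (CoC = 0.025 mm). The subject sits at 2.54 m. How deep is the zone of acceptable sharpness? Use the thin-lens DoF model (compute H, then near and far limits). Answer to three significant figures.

Hyperfocal distance H = f²/(N·c) + f = 60²/(18 × 0.025) + 60 = 3600/0.45 + 60 ≈ 8060.0 mm ≈ 8.060 m.
Near limit Dn = s·(H − f)/(H + s − 2f) = 2540 × (8060.0 − 60) / (8060.0 + 2540 − 2 × 60) = 2540 × 8000.0 / 10480.0 ≈ 1938.9 mm.
Far limit Df = s·(H − f)/(H − s) = 2540 × (8060.0 − 60) / (8060.0 − 2540) = 2540 × 8000.0 / 5520.0 ≈ 3681.2 mm.
Depth of field = Df − Dn = 3681.2 − 1938.9 ≈ 1742.3 mm ≈ 1.74 m.

1.74 m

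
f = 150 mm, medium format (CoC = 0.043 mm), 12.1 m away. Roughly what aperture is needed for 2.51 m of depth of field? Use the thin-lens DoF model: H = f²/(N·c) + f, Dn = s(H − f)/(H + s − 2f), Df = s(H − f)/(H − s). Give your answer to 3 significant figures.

Write h = H − f = f²/(N·c). The thin-lens limits are Dn = s·h/(h + (s−f)) and Df = s·h/(h − (s−f)), so DoF = Df − Dn = 2·s·(s−f)·h / (h² − (s−f)²).
That is a quadratic in h: DoF·h² − 2·s·(s−f)·h − DoF·(s−f)² = 0 ⇒ h = (s−f)·(s + √(s² + DoF²)) / DoF = 11950 × (12100 + √(12100² + 2510²)) / 2510 = 11950 × (12100 + 12357.6) / 2510 ≈ 116442 mm.
Then N = f²/(c·h) = 150² / (0.043 × 116442) = 22500 / 5007.0 ≈ 4.49.

f/4.49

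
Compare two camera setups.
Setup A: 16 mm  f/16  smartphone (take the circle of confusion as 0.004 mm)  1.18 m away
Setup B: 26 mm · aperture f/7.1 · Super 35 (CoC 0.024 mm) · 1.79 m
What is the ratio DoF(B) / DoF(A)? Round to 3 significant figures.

2.64

Setup A: H = 16²/(16×0.004) + 16 ≈ 4016.0 mm; DoF = Df − Dn = 1664.32 − 914.02 ≈ 750.30 mm.
Setup B: H = 26²/(7.1×0.024) + 26 ≈ 3993.1 mm; DoF = Df − Dn = 3223.2 − 1239.1 ≈ 1984.1 mm.
Ratio = 1984.1 / 750.30 ≈ 2.64.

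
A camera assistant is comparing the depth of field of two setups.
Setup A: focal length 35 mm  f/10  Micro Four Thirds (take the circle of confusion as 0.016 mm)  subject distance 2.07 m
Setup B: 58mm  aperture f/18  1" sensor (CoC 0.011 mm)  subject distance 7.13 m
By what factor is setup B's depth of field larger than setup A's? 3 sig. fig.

6.06

Setup A: H = 35²/(10×0.016) + 35 ≈ 7691.2 mm; DoF = Df − Dn = 2819.4 − 1635.3 ≈ 1184.1 mm.
Setup B: H = 58²/(18×0.011) + 58 ≈ 17047.9 mm; DoF = Df − Dn = 12214.1 − 5034.4 ≈ 7179.7 mm.
Ratio = 7179.7 / 1184.1 ≈ 6.06.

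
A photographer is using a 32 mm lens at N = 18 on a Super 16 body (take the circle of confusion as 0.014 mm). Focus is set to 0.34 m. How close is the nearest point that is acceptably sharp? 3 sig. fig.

316 mm

Hyperfocal distance H = f²/(N·c) + f = 32²/(18 × 0.014) + 32 = 1024/0.252 + 32 ≈ 4095.5 mm ≈ 4.095 m.
Near limit Dn = s·(H − f)/(H + s − 2f) = 340 × (4095.5 − 32) / (4095.5 + 340 − 2 × 32) = 340 × 4063.5 / 4371.5 ≈ 316.04 mm.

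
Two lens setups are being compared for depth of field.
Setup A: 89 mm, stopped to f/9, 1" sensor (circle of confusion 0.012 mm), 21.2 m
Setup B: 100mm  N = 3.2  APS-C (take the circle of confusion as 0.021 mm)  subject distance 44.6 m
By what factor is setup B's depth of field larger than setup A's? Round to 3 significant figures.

Setup A: H = 89²/(9×0.012) + 89 ≈ 73431.6 mm; DoF = Df − Dn = 29769 − 16462 ≈ 13307 mm.
Setup B: H = 100²/(3.2×0.021) + 100 ≈ 148909.5 mm; DoF = Df − Dn = 63627 − 34333 ≈ 29294 mm.
Ratio = 29294 / 13307 ≈ 2.20.

2.20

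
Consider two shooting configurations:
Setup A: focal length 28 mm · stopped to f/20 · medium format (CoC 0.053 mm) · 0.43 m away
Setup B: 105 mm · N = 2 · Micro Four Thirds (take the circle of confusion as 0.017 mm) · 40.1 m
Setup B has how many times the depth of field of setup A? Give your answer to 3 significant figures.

Setup A: H = 28²/(20×0.053) + 28 ≈ 767.6 mm; DoF = Df − Dn = 941.99 − 278.58 ≈ 663.41 mm.
Setup B: H = 105²/(2×0.017) + 105 ≈ 324369.7 mm; DoF = Df − Dn = 45742 − 35697 ≈ 10045 mm.
Ratio = 10045 / 663.41 ≈ 15.1.

15.1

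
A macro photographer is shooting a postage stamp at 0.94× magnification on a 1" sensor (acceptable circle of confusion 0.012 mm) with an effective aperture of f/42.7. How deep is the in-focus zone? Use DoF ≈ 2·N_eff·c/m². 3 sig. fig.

1.16 mm

At magnification m, DoF ≈ 2·N_eff·c/m² = 2 × 42.7 × 0.012 / 0.94² = 1.025 / 0.8836 ≈ 1.16 mm.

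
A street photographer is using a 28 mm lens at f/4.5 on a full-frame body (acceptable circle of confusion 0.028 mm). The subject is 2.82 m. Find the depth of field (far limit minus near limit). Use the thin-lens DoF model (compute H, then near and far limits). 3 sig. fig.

3.17 m

Hyperfocal distance H = f²/(N·c) + f = 28²/(4.5 × 0.028) + 28 = 784/0.126 + 28 ≈ 6250.2 mm ≈ 6.250 m.
Near limit Dn = s·(H − f)/(H + s − 2f) = 2820 × (6250.2 − 28) / (6250.2 + 2820 − 2 × 28) = 2820 × 6222.2 / 9014.2 ≈ 1946.6 mm.
Far limit Df = s·(H − f)/(H − s) = 2820 × (6250.2 − 28) / (6250.2 − 2820) = 2820 × 6222.2 / 3430.2 ≈ 5115.3 mm.
Depth of field = Df − Dn = 5115.3 − 1946.6 ≈ 3168.7 mm ≈ 3.17 m.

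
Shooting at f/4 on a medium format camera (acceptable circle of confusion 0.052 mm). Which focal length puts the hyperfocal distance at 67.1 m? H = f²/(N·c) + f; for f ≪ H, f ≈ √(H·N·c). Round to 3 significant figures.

118 mm

From H = f²/(N·c) + f, with f ≪ H: f ≈ √(H·N·c) = √(67100 × 4 × 0.052) = √13957 ≈ 118.1 mm.
The +f correction barely moves this — solving exactly, f² + N·c·f − N·c·H = 0 ⇒ f = (−N·c + √((N·c)² + 4·N·c·H))/2 = (−0.208 + √55827)/2 ≈ 118.03 mm, so f ≈ 118 mm.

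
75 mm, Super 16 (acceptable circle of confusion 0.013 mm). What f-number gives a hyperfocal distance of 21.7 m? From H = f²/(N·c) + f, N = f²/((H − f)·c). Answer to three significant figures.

f/20

Rearrange H = f²/(N·c) + f for N: N = f² / ((H − f)·c).
N = 75² / ((21700 − 75) × 0.013) = 5625 / 281.1 ≈ 20.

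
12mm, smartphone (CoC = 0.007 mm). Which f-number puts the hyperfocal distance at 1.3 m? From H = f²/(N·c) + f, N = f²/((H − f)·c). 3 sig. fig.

Rearrange H = f²/(N·c) + f for N: N = f² / ((H − f)·c).
N = 12² / ((1300 − 12) × 0.007) = 144 / 9.016 ≈ 16.

f/16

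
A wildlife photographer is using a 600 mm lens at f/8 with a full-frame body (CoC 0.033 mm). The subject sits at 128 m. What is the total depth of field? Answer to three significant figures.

Hyperfocal distance H = f²/(N·c) + f = 600²/(8 × 0.033) + 600 = 360000/0.264 + 600 ≈ 1364236.4 mm ≈ 1364 m.
Near limit Dn = s·(H − f)/(H + s − 2f) = 128000 × (1364236.4 − 600) / (1364236.4 + 128000 − 2 × 600) = 128000 × 1363636.4 / 1491036.4 ≈ 117063 mm.
Far limit Df = s·(H − f)/(H − s) = 128000 × (1364236.4 − 600) / (1364236.4 − 128000) = 128000 × 1363636.4 / 1236236.4 ≈ 141191 mm.
Depth of field = Df − Dn = 141191 − 117063 ≈ 24128 mm ≈ 24.1 m.

24.1 m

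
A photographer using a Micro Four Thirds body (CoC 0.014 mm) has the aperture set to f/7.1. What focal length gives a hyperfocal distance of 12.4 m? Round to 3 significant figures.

35.1 mm

From H = f²/(N·c) + f, with f ≪ H: f ≈ √(H·N·c) = √(12400 × 7.1 × 0.014) = √1232.6 ≈ 35.11 mm.
The +f correction barely moves this — solving exactly, f² + N·c·f − N·c·H = 0 ⇒ f = (−N·c + √((N·c)² + 4·N·c·H))/2 = (−0.0994 + √4930.2)/2 ≈ 35.058 mm, so f ≈ 35.1 mm.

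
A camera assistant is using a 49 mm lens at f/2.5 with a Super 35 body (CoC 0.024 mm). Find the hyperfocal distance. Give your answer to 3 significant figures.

Hyperfocal distance H = f²/(N·c) + f = 49²/(2.5 × 0.024) + 49 = 2401/0.06 + 49 ≈ 40065.7 mm ≈ 40.1 m.

40.1 m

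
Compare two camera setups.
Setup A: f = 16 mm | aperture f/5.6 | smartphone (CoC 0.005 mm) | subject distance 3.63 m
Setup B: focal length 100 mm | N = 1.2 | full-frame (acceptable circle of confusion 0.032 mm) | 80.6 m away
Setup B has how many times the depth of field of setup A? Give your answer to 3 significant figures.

Setup A: H = 16²/(5.6×0.005) + 16 ≈ 9158.9 mm; DoF = Df − Dn = 6002.8 − 2601.6 ≈ 3401.2 mm.
Setup B: H = 100²/(1.2×0.032) + 100 ≈ 260516.7 mm; DoF = Df − Dn = 116663 − 61568 ≈ 55095 mm.
Ratio = 55095 / 3401.2 ≈ 16.2.

16.2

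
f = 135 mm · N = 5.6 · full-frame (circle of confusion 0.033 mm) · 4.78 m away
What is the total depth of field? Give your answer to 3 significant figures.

451 mm

Hyperfocal distance H = f²/(N·c) + f = 135²/(5.6 × 0.033) + 135 = 18225/0.1848 + 135 ≈ 98755.1 mm ≈ 98.76 m.
Near limit Dn = s·(H − f)/(H + s − 2f) = 4780 × (98755.1 − 135) / (98755.1 + 4780 − 2 × 135) = 4780 × 98620.1 / 103265.1 ≈ 4564.99 mm.
Far limit Df = s·(H − f)/(H − s) = 4780 × (98755.1 − 135) / (98755.1 − 4780) = 4780 × 98620.1 / 93975.1 ≈ 5016.27 mm.
Depth of field = Df − Dn = 5016.27 − 4564.99 ≈ 451.28 mm.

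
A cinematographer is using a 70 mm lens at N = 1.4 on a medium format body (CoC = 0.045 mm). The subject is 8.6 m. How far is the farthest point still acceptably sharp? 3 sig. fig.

Hyperfocal distance H = f²/(N·c) + f = 70²/(1.4 × 0.045) + 70 = 4900/0.063 + 70 ≈ 77847.8 mm ≈ 77.85 m.
Far limit Df = s·(H − f)/(H − s) = 8600 × (77847.8 − 70) / (77847.8 − 8600) = 8600 × 77777.8 / 69247.8 ≈ 9659.4 mm ≈ 9.66 m.

9.66 m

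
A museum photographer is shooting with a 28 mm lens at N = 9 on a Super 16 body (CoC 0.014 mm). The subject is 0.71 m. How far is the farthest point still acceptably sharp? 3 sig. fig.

Hyperfocal distance H = f²/(N·c) + f = 28²/(9 × 0.014) + 28 = 784/0.126 + 28 ≈ 6250.2 mm ≈ 6.250 m.
Far limit Df = s·(H − f)/(H − s) = 710 × (6250.2 − 28) / (6250.2 − 710) = 710 × 6222.2 / 5540.2 ≈ 797.40 mm ≈ 0.797 m.

0.797 m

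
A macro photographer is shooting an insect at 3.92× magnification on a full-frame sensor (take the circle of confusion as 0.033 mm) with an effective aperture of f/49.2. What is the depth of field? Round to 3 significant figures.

0.211 mm

At magnification m, DoF ≈ 2·N_eff·c/m² = 2 × 49.2 × 0.033 / 3.92² = 3.247 / 15.37 ≈ 0.211 mm.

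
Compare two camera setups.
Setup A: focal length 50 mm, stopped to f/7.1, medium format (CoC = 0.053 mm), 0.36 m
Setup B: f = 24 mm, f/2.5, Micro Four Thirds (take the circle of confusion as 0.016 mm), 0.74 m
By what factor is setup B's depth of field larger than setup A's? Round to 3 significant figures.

2.19

Setup A: H = 50²/(7.1×0.053) + 50 ≈ 6693.6 mm; DoF = Df − Dn = 377.620 − 343.951 ≈ 33.669 mm.
Setup B: H = 24²/(2.5×0.016) + 24 ≈ 14424.0 mm; DoF = Df − Dn = 778.720 − 704.948 ≈ 73.772 mm.
Ratio = 73.772 / 33.669 ≈ 2.19.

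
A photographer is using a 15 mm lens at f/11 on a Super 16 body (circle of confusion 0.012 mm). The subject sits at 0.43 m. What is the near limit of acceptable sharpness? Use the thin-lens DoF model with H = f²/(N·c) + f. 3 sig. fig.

346 mm

Hyperfocal distance H = f²/(N·c) + f = 15²/(11 × 0.012) + 15 = 225/0.132 + 15 ≈ 1719.5 mm ≈ 1.720 m.
Near limit Dn = s·(H − f)/(H + s − 2f) = 430 × (1719.5 − 15) / (1719.5 + 430 − 2 × 15) = 430 × 1704.5 / 2119.5 ≈ 345.81 mm.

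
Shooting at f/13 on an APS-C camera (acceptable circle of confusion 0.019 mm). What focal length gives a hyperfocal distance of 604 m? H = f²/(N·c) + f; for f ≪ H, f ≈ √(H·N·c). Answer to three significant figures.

From H = f²/(N·c) + f, with f ≪ H: f ≈ √(H·N·c) = √(604000 × 13 × 0.019) = √149188 ≈ 386.2 mm.
The +f correction barely moves this — solving exactly, f² + N·c·f − N·c·H = 0 ⇒ f = (−N·c + √((N·c)² + 4·N·c·H))/2 = (−0.247 + √596752)/2 ≈ 386.13 mm, so f ≈ 386 mm.

386 mm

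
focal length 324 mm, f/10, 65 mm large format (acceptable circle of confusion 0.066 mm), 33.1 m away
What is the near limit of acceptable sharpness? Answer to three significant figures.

Hyperfocal distance H = f²/(N·c) + f = 324²/(10 × 0.066) + 324 = 104976/0.66 + 324 ≈ 159378.5 mm ≈ 159.4 m.
Near limit Dn = s·(H − f)/(H + s − 2f) = 33100 × (159378.5 − 324) / (159378.5 + 33100 − 2 × 324) = 33100 × 159054.5 / 191830.5 ≈ 27445 mm ≈ 27.4 m.

27.4 m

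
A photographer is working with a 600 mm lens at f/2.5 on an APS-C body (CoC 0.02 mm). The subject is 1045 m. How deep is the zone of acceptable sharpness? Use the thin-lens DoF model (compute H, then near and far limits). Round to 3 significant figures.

Hyperfocal distance H = f²/(N·c) + f = 600²/(2.5 × 0.02) + 600 = 360000/0.05 + 600 ≈ 7200600.0 mm ≈ 7201 m.
Near limit Dn = s·(H − f)/(H + s − 2f) = 1045000 × (7200600.0 − 600) / (7200600.0 + 1045000 − 2 × 600) = 1045000 × 7200000.0 / 8244400.0 ≈ 912619 mm.
Far limit Df = s·(H − f)/(H − s) = 1045000 × (7200600.0 − 600) / (7200600.0 − 1045000) = 1045000 × 7200000.0 / 6155600.0 ≈ 1222302 mm.
Depth of field = Df − Dn = 1222302 − 912619 ≈ 309683 mm ≈ 310 m.

310 m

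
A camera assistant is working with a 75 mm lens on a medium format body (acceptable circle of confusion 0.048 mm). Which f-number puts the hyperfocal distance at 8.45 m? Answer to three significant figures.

Rearrange H = f²/(N·c) + f for N: N = f² / ((H − f)·c).
N = 75² / ((8450 − 75) × 0.048) = 5625 / 402.0 ≈ 14.

f/14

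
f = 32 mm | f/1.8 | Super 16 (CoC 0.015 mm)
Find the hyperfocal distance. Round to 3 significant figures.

Hyperfocal distance H = f²/(N·c) + f = 32²/(1.8 × 0.015) + 32 = 1024/0.027 + 32 ≈ 37957.9 mm ≈ 38.0 m.

38.0 m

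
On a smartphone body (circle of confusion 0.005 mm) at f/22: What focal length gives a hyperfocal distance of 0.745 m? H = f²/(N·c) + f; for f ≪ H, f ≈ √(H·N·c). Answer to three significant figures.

9.00 mm

From H = f²/(N·c) + f, with f ≪ H: f ≈ √(H·N·c) = √(745 × 22 × 0.005) = √81.950 ≈ 9.053 mm.
Exact: f² + N·c·f − N·c·H = 0 ⇒ f = (−N·c + √((N·c)² + 4·N·c·H))/2 = (−0.11 + √327.81)/2 ≈ 8.9978 mm ≈ 9.00 mm.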